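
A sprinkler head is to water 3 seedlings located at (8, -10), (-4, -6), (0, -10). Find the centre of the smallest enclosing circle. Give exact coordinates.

Call the three points A, B, C in the order given.
Side lengths²: AB² = 160, AC² = 64, BC² = 32.
Since AB² = 160 ≥ 64 + 32 = 96, the angle opposite AB is not acute, so the smallest enclosing circle has AB as diameter.
Centre = midpoint of AB = (2, -8), r² = 160/4 = 40.
Centre = (2, -8).

(2, -8)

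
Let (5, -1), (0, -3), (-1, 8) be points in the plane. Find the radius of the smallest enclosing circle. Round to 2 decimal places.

5.64

Call the three points A, B, C in the order given.
Side lengths²: AB² = 29, AC² = 117, BC² = 122.
Since BC² = 122 < 117 + 29 = 146, the triangle is acute, so the smallest enclosing circle is the circumcircle.
Circumcentre = (25/38, 99/38), r² = 22997/722.
r = √(22997/722) ≈ 5.64.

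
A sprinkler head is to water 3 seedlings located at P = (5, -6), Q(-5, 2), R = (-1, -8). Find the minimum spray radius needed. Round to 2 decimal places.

Side lengths²: PQ² = 164, PR² = 40, QR² = 116.
Since PQ² = 164 ≥ 116 + 40 = 156, the angle opposite PQ is not acute, so the smallest enclosing circle has PQ as diameter.
Centre = midpoint of PQ = (0, -2), r² = 164/4 = 41.
r = √41 ≈ 6.40.

6.40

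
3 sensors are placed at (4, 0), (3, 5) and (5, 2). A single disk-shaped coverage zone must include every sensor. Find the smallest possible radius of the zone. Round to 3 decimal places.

Call the three points A, B, C in the order given.
Side lengths²: AB² = 26, AC² = 5, BC² = 13.
Since AB² = 26 ≥ 13 + 5 = 18, the angle opposite AB is not acute, so the smallest enclosing circle has AB as diameter.
Centre = midpoint of AB = (3.5, 2.5), r² = 26/4 = 6.5.
r = √(6.5) ≈ 2.550.

2.550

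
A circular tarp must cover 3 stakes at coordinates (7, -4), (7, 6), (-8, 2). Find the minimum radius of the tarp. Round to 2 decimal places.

Call the three points A, B, C in the order given.
Side lengths²: AB² = 100, AC² = 261, BC² = 241.
Since AC² = 261 < 241 + 100 = 341, the triangle is acute, so the smallest enclosing circle is the circumcircle.
Circumcentre = (0.3, 1), r² = 69.89.
r = √(69.89) ≈ 8.36.

8.36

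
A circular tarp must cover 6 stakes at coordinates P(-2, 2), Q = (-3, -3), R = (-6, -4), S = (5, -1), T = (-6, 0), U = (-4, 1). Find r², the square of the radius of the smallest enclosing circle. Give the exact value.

3965/121

The minimum enclosing circle is determined by three boundary points: R, S, T.
Their circumcentre is (-7/11, -2) with r² = 3965/121.
The farthest remaining point U is at distance² 2458/121 ≤ 3965/121.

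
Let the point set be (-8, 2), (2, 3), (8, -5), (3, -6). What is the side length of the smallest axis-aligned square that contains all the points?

The bounding box has width 16 and height 9.
An axis-aligned square enclosing the set must have side ≥ max(width, height).
So the minimum side is max(16, 9) = 16.

16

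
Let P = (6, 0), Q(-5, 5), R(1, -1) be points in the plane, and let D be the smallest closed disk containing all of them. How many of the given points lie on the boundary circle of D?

2

Side lengths²: PQ² = 146, PR² = 26, QR² = 72.
Since PQ² = 146 ≥ 72 + 26 = 98, the angle opposite PQ is not acute, so the smallest enclosing circle has PQ as diameter.
Centre = midpoint of PQ = (0.5, 2.5), r² = 146/4 = 36.5.
The points at distance exactly r from the centre are P, Q — 2 points.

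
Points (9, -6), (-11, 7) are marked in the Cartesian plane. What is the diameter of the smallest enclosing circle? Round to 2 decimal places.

23.85

The smallest circle enclosing two points has them as diameter endpoints.
Centre = midpoint = (-1, 0.5); r² = |(9, -6)−(-11, 7)|²/4 = 569/4 = 142.25.
Diameter = 2r = 2√(142.25) ≈ 23.85.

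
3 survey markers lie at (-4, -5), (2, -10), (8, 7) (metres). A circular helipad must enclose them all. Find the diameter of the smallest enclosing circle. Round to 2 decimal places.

Call the three points A, B, C in the order given.
Side lengths²: AB² = 61, AC² = 288, BC² = 325.
Since BC² = 325 < 288 + 61 = 349, the triangle is acute, so the smallest enclosing circle is the circumcircle.
Circumcentre = (93/22, -27/22), r² = 19825/242.
Diameter = 2r = 2√(19825/242) ≈ 18.10.

18.10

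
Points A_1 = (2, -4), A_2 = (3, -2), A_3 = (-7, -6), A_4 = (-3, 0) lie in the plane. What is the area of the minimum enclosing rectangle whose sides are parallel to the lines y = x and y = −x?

63

In coordinates u = x + y, v = x − y the rectangle is axis-aligned; the map (x,y)→(u,v) scales areas by 2.
u-values: -2, 1, -13, -3; range = 1 − (-13) = 14.
v-values: 6, 5, -1, -3; range = 6 − (-3) = 9.
Area = (14 × 9) / 2 = 63.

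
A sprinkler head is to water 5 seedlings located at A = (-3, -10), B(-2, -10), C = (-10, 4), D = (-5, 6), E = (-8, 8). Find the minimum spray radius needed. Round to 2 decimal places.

The farthest pair is B–E with squared distance 360. The circle on this segment as diameter has centre (-5, -1) and r² = 360/4 = 90.
Check A: distance² to centre = 85 ≤ 90, so it lies inside.
All remaining points lie in this disk, and no smaller disk contains both endpoints, so this is the minimum enclosing circle.
r = √90 ≈ 9.49.

9.49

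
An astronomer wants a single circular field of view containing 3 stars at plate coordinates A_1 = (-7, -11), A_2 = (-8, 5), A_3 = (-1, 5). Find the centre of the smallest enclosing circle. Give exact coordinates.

(-4.5, -2.8125)

Side lengths²: A_1A_2² = 257, A_1A_3² = 292, A_2A_3² = 49.
Since A_1A_3² = 292 < 257 + 49 = 306, the triangle is acute, so the smallest enclosing circle is the circumcircle.
Circumcentre = (-4.5, -2.8125), r² = 73.28515625.
Centre = (-4.5, -2.8125).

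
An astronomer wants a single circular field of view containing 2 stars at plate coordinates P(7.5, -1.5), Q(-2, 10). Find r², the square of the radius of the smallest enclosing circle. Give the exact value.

55.625

The smallest circle enclosing two points has them as diameter endpoints.
Centre = midpoint = (2.75, 4.25); r² = |PQ|²/4 = 222.5/4 = 55.625.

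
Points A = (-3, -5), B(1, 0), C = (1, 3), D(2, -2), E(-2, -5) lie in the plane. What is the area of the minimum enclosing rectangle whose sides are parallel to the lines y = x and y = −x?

36

In coordinates u = x + y, v = x − y the rectangle is axis-aligned; the map (x,y)→(u,v) scales areas by 2.
u-values: -8, 1, 4, 0, -7; range = 4 − (-8) = 12.
v-values: 2, 1, -2, 4, 3; range = 4 − (-2) = 6.
Area = (12 × 6) / 2 = 36.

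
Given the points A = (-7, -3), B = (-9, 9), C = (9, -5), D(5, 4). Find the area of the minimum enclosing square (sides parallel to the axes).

324

The bounding box has width 18 and height 14.
An axis-aligned square enclosing the set must have side ≥ max(width, height).
So the minimum side is max(18, 14) = 18.
Area = 18² = 324.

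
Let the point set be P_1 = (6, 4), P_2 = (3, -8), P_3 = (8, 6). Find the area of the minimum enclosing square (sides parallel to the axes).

The bounding box has width 5 and height 14.
An axis-aligned square enclosing the set must have side ≥ max(width, height).
So the minimum side is max(5, 14) = 14.
Area = 14² = 196.

196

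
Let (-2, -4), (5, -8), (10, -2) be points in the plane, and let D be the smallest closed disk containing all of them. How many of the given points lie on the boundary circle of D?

2

Call the three points A, B, C in the order given.
Side lengths²: AB² = 65, AC² = 148, BC² = 61.
Since AC² = 148 ≥ 65 + 61 = 126, the angle opposite AC is not acute, so the smallest enclosing circle has AC as diameter.
Centre = midpoint of AC = (4, -3), r² = 148/4 = 37.
The points at distance exactly r from the centre are (-2, -4), (10, -2) — 2 points.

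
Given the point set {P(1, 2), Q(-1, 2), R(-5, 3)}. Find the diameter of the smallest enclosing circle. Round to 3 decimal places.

Side lengths²: PQ² = 4, PR² = 37, QR² = 17.
Since PR² = 37 ≥ 17 + 4 = 21, the angle opposite PR is not acute, so the smallest enclosing circle has PR as diameter.
Centre = midpoint of PR = (-2, 2.5), r² = 37/4 = 9.25.
Diameter = 2r = 2√(9.25) ≈ 6.083.

6.083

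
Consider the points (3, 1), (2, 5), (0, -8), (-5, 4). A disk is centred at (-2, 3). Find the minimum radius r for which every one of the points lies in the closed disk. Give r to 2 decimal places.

The required radius is the distance from (-2, 3) to the farthest point.
Squared distances: 29, 20, 125, 10.
Maximum is 125, attained at (0, -8).
r = √125 ≈ 11.18.

11.18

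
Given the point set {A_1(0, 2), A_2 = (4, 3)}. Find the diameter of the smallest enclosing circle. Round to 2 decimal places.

The smallest circle enclosing two points has them as diameter endpoints.
Centre = midpoint = (2, 2.5); r² = |A_1A_2|²/4 = 17/4 = 4.25.
Diameter = 2r = 2√(4.25) ≈ 4.12.

4.12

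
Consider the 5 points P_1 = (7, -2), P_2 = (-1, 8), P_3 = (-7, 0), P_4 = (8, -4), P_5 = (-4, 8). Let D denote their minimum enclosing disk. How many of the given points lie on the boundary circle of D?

A smallest enclosing disk is always determined by at most three of the input points on its boundary.
The minimum enclosing circle is determined by three boundary points: P_3, P_4, P_5.
Their circumcentre is (31/22, 31/22) with r² = 17593/242.
The farthest remaining point P_2 is at distance² 11917/242 ≤ 17593/242.
The points at distance exactly r from the centre are P_3, P_4, P_5 — 3 points.

3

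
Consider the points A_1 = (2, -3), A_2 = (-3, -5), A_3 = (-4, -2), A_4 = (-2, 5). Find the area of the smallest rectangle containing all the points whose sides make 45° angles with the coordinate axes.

66

In coordinates u = x + y, v = x − y the rectangle is axis-aligned; the map (x,y)→(u,v) scales areas by 2.
u-values: -1, -8, -6, 3; range = 3 − (-8) = 11.
v-values: 5, 2, -2, -7; range = 5 − (-7) = 12.
Area = (11 × 12) / 2 = 66.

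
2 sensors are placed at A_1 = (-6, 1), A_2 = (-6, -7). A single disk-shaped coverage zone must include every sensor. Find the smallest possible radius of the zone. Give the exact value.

4

The smallest circle enclosing two points has them as diameter endpoints.
Centre = midpoint = (-6, -3); r² = |A_1A_2|²/4 = 64/4 = 16.
r = √16 = 4.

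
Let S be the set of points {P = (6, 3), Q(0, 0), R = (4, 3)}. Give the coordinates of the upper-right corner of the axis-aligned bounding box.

x-range [0, 6], y-range [0, 3].
The upper-right corner is (6, 3).

(6, 3)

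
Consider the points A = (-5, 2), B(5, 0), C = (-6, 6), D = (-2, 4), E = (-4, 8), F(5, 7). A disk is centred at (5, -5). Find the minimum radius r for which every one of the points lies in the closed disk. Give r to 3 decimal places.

15.811

The required radius is the distance from (5, -5) to the farthest point.
Squared distances: 149, 25, 242, 130, 250, 144.
Maximum is 250, attained at E.
r = √250 ≈ 15.811.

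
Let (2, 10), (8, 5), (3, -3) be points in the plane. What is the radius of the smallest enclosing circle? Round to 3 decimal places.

6.519

Call the three points A, B, C in the order given.
Side lengths²: AB² = 61, AC² = 170, BC² = 89.
Since AC² = 170 ≥ 89 + 61 = 150, the angle opposite AC is not acute, so the smallest enclosing circle has AC as diameter.
Centre = midpoint of AC = (2.5, 3.5), r² = 170/4 = 42.5.
r = √(42.5) ≈ 6.519.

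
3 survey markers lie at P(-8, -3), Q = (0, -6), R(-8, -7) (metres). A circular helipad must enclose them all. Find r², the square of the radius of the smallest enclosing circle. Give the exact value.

Side lengths²: PQ² = 73, PR² = 16, QR² = 65.
Since PQ² = 73 < 65 + 16 = 81, the triangle is acute, so the smallest enclosing circle is the circumcircle.
Circumcentre = (-4.1875, -5), r² = 18.53515625.

18.53515625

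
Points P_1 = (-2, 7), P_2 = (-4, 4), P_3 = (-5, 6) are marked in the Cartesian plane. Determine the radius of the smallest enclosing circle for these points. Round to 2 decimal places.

Side lengths²: P_1P_2² = 13, P_1P_3² = 10, P_2P_3² = 5.
Since P_1P_2² = 13 < 10 + 5 = 15, the triangle is acute, so the smallest enclosing circle is the circumcircle.
Circumcentre = (-45/14, 79/14), r² = 325/98.
r = √(325/98) ≈ 1.82.

1.82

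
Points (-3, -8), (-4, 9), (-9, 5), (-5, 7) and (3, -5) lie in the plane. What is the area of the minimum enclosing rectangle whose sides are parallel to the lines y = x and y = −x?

176

In coordinates u = x + y, v = x − y the rectangle is axis-aligned; the map (x,y)→(u,v) scales areas by 2.
u-values: -11, 5, -4, 2, -2; range = 5 − (-11) = 16.
v-values: 5, -13, -14, -12, 8; range = 8 − (-14) = 22.
Area = (16 × 22) / 2 = 176.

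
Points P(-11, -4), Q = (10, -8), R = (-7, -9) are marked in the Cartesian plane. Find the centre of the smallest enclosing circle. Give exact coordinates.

(-0.5, -6)

Side lengths²: PQ² = 457, PR² = 41, QR² = 290.
Since PQ² = 457 ≥ 290 + 41 = 331, the angle opposite PQ is not acute, so the smallest enclosing circle has PQ as diameter.
Centre = midpoint of PQ = (-0.5, -6), r² = 457/4 = 114.25.
Centre = (-0.5, -6).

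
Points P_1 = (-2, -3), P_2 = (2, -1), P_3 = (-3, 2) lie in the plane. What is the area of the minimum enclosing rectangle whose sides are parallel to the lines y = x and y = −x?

In coordinates u = x + y, v = x − y the rectangle is axis-aligned; the map (x,y)→(u,v) scales areas by 2.
u-values: -5, 1, -1; range = 1 − (-5) = 6.
v-values: 1, 3, -5; range = 3 − (-5) = 8.
Area = (6 × 8) / 2 = 24.

24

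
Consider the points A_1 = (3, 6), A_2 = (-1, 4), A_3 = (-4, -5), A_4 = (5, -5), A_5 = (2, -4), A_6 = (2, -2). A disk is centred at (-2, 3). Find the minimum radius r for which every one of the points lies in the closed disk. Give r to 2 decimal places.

The required radius is the distance from (-2, 3) to the farthest point.
Squared distances: 34, 2, 68, 113, 65, 41.
Maximum is 113, attained at A_4.
r = √113 ≈ 10.63.

10.63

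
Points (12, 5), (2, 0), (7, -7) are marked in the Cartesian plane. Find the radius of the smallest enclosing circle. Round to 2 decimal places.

6.58

Call the three points A, B, C in the order given.
Side lengths²: AB² = 125, AC² = 169, BC² = 74.
Since AC² = 169 < 125 + 74 = 199, the triangle is acute, so the smallest enclosing circle is the circumcircle.
Circumcentre = (325/38, -23/38), r² = 31265/722.
r = √(31265/722) ≈ 6.58.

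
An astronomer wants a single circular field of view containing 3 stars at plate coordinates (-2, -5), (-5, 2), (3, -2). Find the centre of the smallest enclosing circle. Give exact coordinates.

(-14/11, -6/11)

Call the three points A, B, C in the order given.
Side lengths²: AB² = 58, AC² = 34, BC² = 80.
Since BC² = 80 < 58 + 34 = 92, the triangle is acute, so the smallest enclosing circle is the circumcircle.
Circumcentre = (-14/11, -6/11), r² = 2465/121.
Centre = (-14/11, -6/11).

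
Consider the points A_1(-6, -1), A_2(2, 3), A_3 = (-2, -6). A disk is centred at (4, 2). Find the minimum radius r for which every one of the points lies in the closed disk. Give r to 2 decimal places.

The required radius is the distance from (4, 2) to the farthest point.
Squared distances: 109, 5, 100.
Maximum is 109, attained at A_1.
r = √109 ≈ 10.44.

10.44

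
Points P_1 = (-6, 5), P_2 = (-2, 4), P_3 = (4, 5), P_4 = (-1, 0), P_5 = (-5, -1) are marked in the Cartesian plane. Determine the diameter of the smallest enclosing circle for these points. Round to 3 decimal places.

By Welzl's lemma the MEC is supported by two points (diametrically opposite) or three points (on a circumcircle).
The minimum enclosing circle is determined by three boundary points: P_1, P_3, P_5.
Their circumcentre is (-1, 2.75) with r² = 30.0625.
The farthest remaining point P_4 is at distance² 7.5625 ≤ 30.0625.
Diameter = 2r = 2√(30.0625) ≈ 10.966.

10.966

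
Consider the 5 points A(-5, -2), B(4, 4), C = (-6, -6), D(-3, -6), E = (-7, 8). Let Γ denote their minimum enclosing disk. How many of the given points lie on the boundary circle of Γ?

3

The minimum enclosing circle of a finite set is fixed by two of the points (as a diameter) or three (as a circumcircle).
The minimum enclosing circle is determined by three boundary points: B, C, E.
Their circumcentre is (-97/30, 37/30) with r² = 26989/450.
The farthest remaining point D is at distance² 23569/450 ≤ 26989/450.
The points at distance exactly r from the centre are B, C, E — 3 points.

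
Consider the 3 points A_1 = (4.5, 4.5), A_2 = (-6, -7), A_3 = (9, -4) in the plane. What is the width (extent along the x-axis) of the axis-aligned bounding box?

15

max x = 9, min x = -6, so width = 15.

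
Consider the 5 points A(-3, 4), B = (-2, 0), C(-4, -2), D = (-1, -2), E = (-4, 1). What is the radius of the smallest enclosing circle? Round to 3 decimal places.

The minimum enclosing circle of a finite set is fixed by two of the points (as a diameter) or three (as a circumcircle).
The minimum enclosing circle is determined by three boundary points: A, C, D.
Their circumcentre is (-2.5, 5/6) with r² = 185/18.
The farthest remaining point E is at distance² 41/18 ≤ 185/18.
r = √(185/18) ≈ 3.206.

3.206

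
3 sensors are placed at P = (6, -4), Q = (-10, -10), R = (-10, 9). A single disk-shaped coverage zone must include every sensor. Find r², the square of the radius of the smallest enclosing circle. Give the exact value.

Side lengths²: PQ² = 292, PR² = 425, QR² = 361.
Since PR² = 425 < 361 + 292 = 653, the triangle is acute, so the smallest enclosing circle is the circumcircle.
Circumcentre = (-4.4375, -0.5), r² = 121.19140625.

121.19140625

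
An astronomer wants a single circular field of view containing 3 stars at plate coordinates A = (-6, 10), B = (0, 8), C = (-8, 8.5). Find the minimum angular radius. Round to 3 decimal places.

4.008

Side lengths²: AB² = 40, AC² = 6.25, BC² = 64.25.
Since BC² = 64.25 ≥ 40 + 6.25 = 46.25, the angle opposite BC is not acute, so the smallest enclosing circle has BC as diameter.
Centre = midpoint of BC = (-4, 8.25), r² = 64.25/4 = 16.0625.
r = √(16.0625) ≈ 4.008.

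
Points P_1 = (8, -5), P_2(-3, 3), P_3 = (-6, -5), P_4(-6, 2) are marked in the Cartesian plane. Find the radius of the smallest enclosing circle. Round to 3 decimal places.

7.826

The minimum enclosing circle of a finite set is fixed by two of the points (as a diameter) or three (as a circumcircle).
The farthest pair is P_1–P_4 with squared distance 245. The circle on this segment as diameter has centre (1, -1.5) and r² = 245/4 = 61.25.
Check P_2: distance² to centre = 36.25 ≤ 61.25, so it lies inside.
All remaining points lie in this disk, and no smaller disk contains both endpoints, so this is the minimum enclosing circle.
r = √(61.25) ≈ 7.826.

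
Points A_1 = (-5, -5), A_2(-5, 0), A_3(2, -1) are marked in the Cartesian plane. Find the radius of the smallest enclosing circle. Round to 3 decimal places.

Side lengths²: A_1A_2² = 25, A_1A_3² = 65, A_2A_3² = 50.
Since A_1A_3² = 65 < 50 + 25 = 75, the triangle is acute, so the smallest enclosing circle is the circumcircle.
Circumcentre = (-25/14, -2.5), r² = 1625/98.
r = √(1625/98) ≈ 4.072.

4.072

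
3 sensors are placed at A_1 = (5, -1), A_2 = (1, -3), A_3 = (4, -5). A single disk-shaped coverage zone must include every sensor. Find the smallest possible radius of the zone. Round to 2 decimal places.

Side lengths²: A_1A_2² = 20, A_1A_3² = 17, A_2A_3² = 13.
Since A_1A_2² = 20 < 17 + 13 = 30, the triangle is acute, so the smallest enclosing circle is the circumcircle.
Circumcentre = (47/14, -19/7), r² = 1105/196.
r = √(1105/196) ≈ 2.37.

2.37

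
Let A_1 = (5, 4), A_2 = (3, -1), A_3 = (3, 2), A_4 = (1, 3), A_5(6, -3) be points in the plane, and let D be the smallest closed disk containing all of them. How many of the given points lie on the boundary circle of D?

3

The minimum enclosing circle of a finite set is fixed by two of the points (as a diameter) or three (as a circumcircle).
The minimum enclosing circle is determined by three boundary points: A_1, A_4, A_5.
Their circumcentre is (221/58, 15/58) with r² = 25925/1682.
The farthest remaining point A_3 is at distance² 6205/1682 ≤ 25925/1682.
The points at distance exactly r from the centre are A_1, A_4, A_5 — 3 points.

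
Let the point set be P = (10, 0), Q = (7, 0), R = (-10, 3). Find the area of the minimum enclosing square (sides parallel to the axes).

The bounding box has width 20 and height 3.
An axis-aligned square enclosing the set must have side ≥ max(width, height).
So the minimum side is max(20, 3) = 20.
Area = 20² = 400.

400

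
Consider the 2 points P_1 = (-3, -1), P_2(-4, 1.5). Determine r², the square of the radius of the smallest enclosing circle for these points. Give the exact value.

1.8125

The smallest circle enclosing two points has them as diameter endpoints.
Centre = midpoint = (-3.5, 0.25); r² = |P_1P_2|²/4 = 7.25/4 = 1.8125.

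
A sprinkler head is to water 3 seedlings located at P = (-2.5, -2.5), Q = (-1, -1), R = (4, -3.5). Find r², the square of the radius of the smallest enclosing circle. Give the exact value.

Side lengths²: PQ² = 4.5, PR² = 43.25, QR² = 31.25.
Since PR² = 43.25 ≥ 31.25 + 4.5 = 35.75, the angle opposite PR is not acute, so the smallest enclosing circle has PR as diameter.
Centre = midpoint of PR = (0.75, -3), r² = 43.25/4 = 10.8125.

10.8125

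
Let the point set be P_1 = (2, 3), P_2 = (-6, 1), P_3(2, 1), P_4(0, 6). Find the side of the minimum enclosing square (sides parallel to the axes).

8

The bounding box has width 8 and height 5.
An axis-aligned square enclosing the set must have side ≥ max(width, height).
So the minimum side is max(8, 5) = 8.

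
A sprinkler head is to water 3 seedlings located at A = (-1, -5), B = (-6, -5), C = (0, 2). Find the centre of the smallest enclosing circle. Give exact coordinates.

(-3, -1.5)

Side lengths²: AB² = 25, AC² = 50, BC² = 85.
Since BC² = 85 ≥ 50 + 25 = 75, the angle opposite BC is not acute, so the smallest enclosing circle has BC as diameter.
Centre = midpoint of BC = (-3, -1.5), r² = 85/4 = 21.25.
Centre = (-3, -1.5).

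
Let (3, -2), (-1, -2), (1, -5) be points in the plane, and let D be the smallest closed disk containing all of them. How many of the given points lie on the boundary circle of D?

Call the three points A, B, C in the order given.
Side lengths²: AB² = 16, AC² = 13, BC² = 13.
Since AB² = 16 < 13 + 13 = 26, the triangle is acute, so the smallest enclosing circle is the circumcircle.
Circumcentre = (1, -17/6), r² = 169/36.
The points at distance exactly r from the centre are (3, -2), (-1, -2), (1, -5) — 3 points.

3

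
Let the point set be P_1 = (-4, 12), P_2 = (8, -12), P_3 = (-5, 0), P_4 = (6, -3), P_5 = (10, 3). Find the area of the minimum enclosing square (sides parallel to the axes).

The bounding box has width 15 and height 24.
An axis-aligned square enclosing the set must have side ≥ max(width, height).
So the minimum side is max(15, 24) = 24.
Area = 24² = 576.

576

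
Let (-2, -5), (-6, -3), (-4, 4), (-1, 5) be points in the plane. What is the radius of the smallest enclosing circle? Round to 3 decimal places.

By Welzl's lemma the MEC is supported by two points (diametrically opposite) or three points (on a circumcircle).
The minimum enclosing circle is determined by three boundary points: (-2, -5), (-6, -3), (-1, 5).
Their circumcentre is (-83/42, 1/21) with r² = 44945/1764.
The farthest remaining point (-4, 4) is at distance² 34781/1764 ≤ 44945/1764.
r = √(44945/1764) ≈ 5.048.

5.048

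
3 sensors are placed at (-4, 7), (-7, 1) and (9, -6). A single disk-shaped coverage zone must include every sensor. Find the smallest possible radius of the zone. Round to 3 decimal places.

9.204

Call the three points A, B, C in the order given.
Side lengths²: AB² = 45, AC² = 338, BC² = 305.
Since AC² = 338 < 305 + 45 = 350, the triangle is acute, so the smallest enclosing circle is the circumcircle.
Circumcentre = (13/6, 1/6), r² = 1525/18.
r = √(1525/18) ≈ 9.204.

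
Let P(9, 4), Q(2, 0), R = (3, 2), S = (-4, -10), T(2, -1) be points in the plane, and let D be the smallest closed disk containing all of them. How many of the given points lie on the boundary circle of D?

By Welzl's lemma the MEC is supported by two points (diametrically opposite) or three points (on a circumcircle).
The farthest pair is P–S with squared distance 365. The circle on this segment as diameter has centre (2.5, -3) and r² = 365/4 = 91.25.
Check Q: distance² to centre = 9.25 ≤ 91.25, so it lies inside.
All remaining points lie in this disk, and no smaller disk contains both endpoints, so this is the minimum enclosing circle.
The points at distance exactly r from the centre are P, S — 2 points.

2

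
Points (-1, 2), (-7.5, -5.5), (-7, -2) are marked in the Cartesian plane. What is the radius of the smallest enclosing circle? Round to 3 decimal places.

Call the three points A, B, C in the order given.
Side lengths²: AB² = 98.5, AC² = 52, BC² = 12.5.
Since AB² = 98.5 ≥ 52 + 12.5 = 64.5, the angle opposite AB is not acute, so the smallest enclosing circle has AB as diameter.
Centre = midpoint of AB = (-4.25, -1.75), r² = 98.5/4 = 24.625.
r = √(24.625) ≈ 4.962.

4.962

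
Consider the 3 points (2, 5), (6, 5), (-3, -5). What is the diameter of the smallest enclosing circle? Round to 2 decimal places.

13.45

Call the three points A, B, C in the order given.
Side lengths²: AB² = 16, AC² = 125, BC² = 181.
Since BC² = 181 ≥ 125 + 16 = 141, the angle opposite BC is not acute, so the smallest enclosing circle has BC as diameter.
Centre = midpoint of BC = (1.5, 0), r² = 181/4 = 45.25.
Diameter = 2r = 2√(45.25) ≈ 13.45.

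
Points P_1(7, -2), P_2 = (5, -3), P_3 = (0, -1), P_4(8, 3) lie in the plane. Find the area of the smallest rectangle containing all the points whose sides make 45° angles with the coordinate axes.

In coordinates u = x + y, v = x − y the rectangle is axis-aligned; the map (x,y)→(u,v) scales areas by 2.
u-values: 5, 2, -1, 11; range = 11 − (-1) = 12.
v-values: 9, 8, 1, 5; range = 9 − 1 = 8.
Area = (12 × 8) / 2 = 48.

48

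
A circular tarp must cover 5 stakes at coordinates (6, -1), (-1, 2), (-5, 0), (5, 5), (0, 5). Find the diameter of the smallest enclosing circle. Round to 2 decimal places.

11.56

A smallest enclosing disk is always determined by at most three of the input points on its boundary.
The minimum enclosing circle is determined by three boundary points: (6, -1), (-5, 0), (5, 5).
Their circumcentre is (17/26, 31/26) with r² = 11285/338.
The farthest remaining point (0, 5) is at distance² 5045/338 ≤ 11285/338.
Diameter = 2r = 2√(11285/338) ≈ 11.56.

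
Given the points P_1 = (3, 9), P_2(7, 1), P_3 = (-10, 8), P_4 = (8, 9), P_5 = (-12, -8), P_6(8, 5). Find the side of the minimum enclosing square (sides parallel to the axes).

The bounding box has width 20 and height 17.
An axis-aligned square enclosing the set must have side ≥ max(width, height).
So the minimum side is max(20, 17) = 20.

20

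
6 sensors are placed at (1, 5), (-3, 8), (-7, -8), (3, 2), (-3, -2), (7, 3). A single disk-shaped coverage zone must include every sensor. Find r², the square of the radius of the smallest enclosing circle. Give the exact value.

26945/324

A smallest enclosing disk is always determined by at most three of the input points on its boundary.
The minimum enclosing circle is determined by three boundary points: (-3, 8), (-7, -8), (7, 3).
Their circumcentre is (-11/9, -17/18) with r² = 26945/324.
The farthest remaining point (1, 5) is at distance² 13049/324 ≤ 26945/324.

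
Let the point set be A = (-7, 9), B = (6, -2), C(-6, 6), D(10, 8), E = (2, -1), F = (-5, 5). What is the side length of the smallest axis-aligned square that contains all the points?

17

The bounding box has width 17 and height 11.
An axis-aligned square enclosing the set must have side ≥ max(width, height).
So the minimum side is max(17, 11) = 17.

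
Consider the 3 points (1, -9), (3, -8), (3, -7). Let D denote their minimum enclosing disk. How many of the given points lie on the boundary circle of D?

Call the three points A, B, C in the order given.
Side lengths²: AB² = 5, AC² = 8, BC² = 1.
Since AC² = 8 ≥ 5 + 1 = 6, the angle opposite AC is not acute, so the smallest enclosing circle has AC as diameter.
Centre = midpoint of AC = (2, -8), r² = 8/4 = 2.
The points at distance exactly r from the centre are (1, -9), (3, -7) — 2 points.

2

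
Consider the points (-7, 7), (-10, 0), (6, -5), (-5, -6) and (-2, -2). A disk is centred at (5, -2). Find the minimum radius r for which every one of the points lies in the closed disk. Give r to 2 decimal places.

The required radius is the distance from (5, -2) to the farthest point.
Squared distances: 225, 229, 10, 116, 49.
Maximum is 229, attained at (-10, 0).
r = √229 ≈ 15.13.

15.13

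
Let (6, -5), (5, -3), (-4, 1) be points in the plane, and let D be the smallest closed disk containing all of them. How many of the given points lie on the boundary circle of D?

Call the three points A, B, C in the order given.
Side lengths²: AB² = 5, AC² = 136, BC² = 97.
Since AC² = 136 ≥ 97 + 5 = 102, the angle opposite AC is not acute, so the smallest enclosing circle has AC as diameter.
Centre = midpoint of AC = (1, -2), r² = 136/4 = 34.
The points at distance exactly r from the centre are (6, -5), (-4, 1) — 2 points.

2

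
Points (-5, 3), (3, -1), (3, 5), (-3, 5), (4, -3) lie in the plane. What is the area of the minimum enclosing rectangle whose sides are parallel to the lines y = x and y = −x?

75

In coordinates u = x + y, v = x − y the rectangle is axis-aligned; the map (x,y)→(u,v) scales areas by 2.
u-values: -2, 2, 8, 2, 1; range = 8 − (-2) = 10.
v-values: -8, 4, -2, -8, 7; range = 7 − (-8) = 15.
Area = (10 × 15) / 2 = 75.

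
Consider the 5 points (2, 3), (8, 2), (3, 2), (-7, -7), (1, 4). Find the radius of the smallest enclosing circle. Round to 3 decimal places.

8.746

By Welzl's lemma the MEC is supported by two points (diametrically opposite) or three points (on a circumcircle).
The farthest pair is (8, 2)–(-7, -7) with squared distance 306. The circle on this segment as diameter has centre (0.5, -2.5) and r² = 306/4 = 76.5.
Check (2, 3): distance² to centre = 32.5 ≤ 76.5, so it lies inside.
All remaining points lie in this disk, and no smaller disk contains both endpoints, so this is the minimum enclosing circle.
r = √(76.5) ≈ 8.746.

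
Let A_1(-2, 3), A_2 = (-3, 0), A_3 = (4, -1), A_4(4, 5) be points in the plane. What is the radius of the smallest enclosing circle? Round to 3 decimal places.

4.345

The minimum enclosing circle of a finite set is fixed by two of the points (as a diameter) or three (as a circumcircle).
The minimum enclosing circle is determined by three boundary points: A_2, A_3, A_4.
Their circumcentre is (6/7, 2) with r² = 925/49.
The farthest remaining point A_1 is at distance² 449/49 ≤ 925/49.
r = √(925/49) ≈ 4.345.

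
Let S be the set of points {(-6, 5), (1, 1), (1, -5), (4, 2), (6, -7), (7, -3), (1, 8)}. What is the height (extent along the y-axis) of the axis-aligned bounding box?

15

max y = 8, min y = -7, so height = 15.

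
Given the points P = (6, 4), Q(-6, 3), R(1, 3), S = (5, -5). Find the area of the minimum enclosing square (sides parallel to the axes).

The bounding box has width 12 and height 9.
An axis-aligned square enclosing the set must have side ≥ max(width, height).
So the minimum side is max(12, 9) = 12.
Area = 12² = 144.

144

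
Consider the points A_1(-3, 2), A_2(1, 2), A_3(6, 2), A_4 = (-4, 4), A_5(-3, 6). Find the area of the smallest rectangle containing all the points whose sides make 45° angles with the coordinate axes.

58.5

In coordinates u = x + y, v = x − y the rectangle is axis-aligned; the map (x,y)→(u,v) scales areas by 2.
u-values: -1, 3, 8, 0, 3; range = 8 − (-1) = 9.
v-values: -5, -1, 4, -8, -9; range = 4 − (-9) = 13.
Area = (9 × 13) / 2 = 58.5.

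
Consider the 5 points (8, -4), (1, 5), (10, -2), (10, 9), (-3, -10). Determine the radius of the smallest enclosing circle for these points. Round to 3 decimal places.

11.511

The minimum enclosing circle of a finite set is fixed by two of the points (as a diameter) or three (as a circumcircle).
The farthest pair is (10, 9)–(-3, -10) with squared distance 530. The circle on this segment as diameter has centre (3.5, -0.5) and r² = 530/4 = 132.5.
Check (8, -4): distance² to centre = 32.5 ≤ 132.5, so it lies inside.
All remaining points lie in this disk, and no smaller disk contains both endpoints, so this is the minimum enclosing circle.
r = √(132.5) ≈ 11.511.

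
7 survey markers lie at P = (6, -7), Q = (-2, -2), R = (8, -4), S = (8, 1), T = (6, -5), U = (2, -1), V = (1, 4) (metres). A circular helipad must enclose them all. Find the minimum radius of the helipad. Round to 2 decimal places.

6.04

The farthest pair is P–V with squared distance 146. The circle on this segment as diameter has centre (3.5, -1.5) and r² = 146/4 = 36.5.
Check Q: distance² to centre = 30.5 ≤ 36.5, so it lies inside.
All remaining points lie in this disk, and no smaller disk contains both endpoints, so this is the minimum enclosing circle.
r = √(36.5) ≈ 6.04.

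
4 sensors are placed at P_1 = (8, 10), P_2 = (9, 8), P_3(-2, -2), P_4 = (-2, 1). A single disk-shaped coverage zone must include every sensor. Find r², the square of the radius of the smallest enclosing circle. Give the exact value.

By Welzl's lemma the MEC is supported by two points (diametrically opposite) or three points (on a circumcircle).
The farthest pair is P_1–P_3 with squared distance 244. The circle on this segment as diameter has centre (3, 4) and r² = 244/4 = 61.
Check P_2: distance² to centre = 52 ≤ 61, so it lies inside.
All remaining points lie in this disk, and no smaller disk contains both endpoints, so this is the minimum enclosing circle.

61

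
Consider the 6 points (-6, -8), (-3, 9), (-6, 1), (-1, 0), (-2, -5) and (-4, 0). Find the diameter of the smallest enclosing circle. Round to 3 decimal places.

17.263

A smallest enclosing disk is always determined by at most three of the input points on its boundary.
The farthest pair is (-6, -8)–(-3, 9) with squared distance 298. The circle on this segment as diameter has centre (-4.5, 0.5) and r² = 298/4 = 74.5.
Check (-6, 1): distance² to centre = 2.5 ≤ 74.5, so it lies inside.
All remaining points lie in this disk, and no smaller disk contains both endpoints, so this is the minimum enclosing circle.
Diameter = 2r = 2√(74.5) ≈ 17.263.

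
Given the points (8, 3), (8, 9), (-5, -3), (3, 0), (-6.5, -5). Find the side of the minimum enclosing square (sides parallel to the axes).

The bounding box has width 14.5 and height 14.
An axis-aligned square enclosing the set must have side ≥ max(width, height).
So the minimum side is max(14.5, 14) = 14.5.

14.5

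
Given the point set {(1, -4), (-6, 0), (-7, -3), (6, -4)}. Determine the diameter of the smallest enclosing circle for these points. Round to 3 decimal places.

The minimum enclosing circle of a finite set is fixed by two of the points (as a diameter) or three (as a circumcircle).
The farthest pair is (-7, -3)–(6, -4) with squared distance 170. The circle on this segment as diameter has centre (-0.5, -3.5) and r² = 170/4 = 42.5.
Check (1, -4): distance² to centre = 2.5 ≤ 42.5, so it lies inside.
All remaining points lie in this disk, and no smaller disk contains both endpoints, so this is the minimum enclosing circle.
Diameter = 2r = 2√(42.5) ≈ 13.038.

13.038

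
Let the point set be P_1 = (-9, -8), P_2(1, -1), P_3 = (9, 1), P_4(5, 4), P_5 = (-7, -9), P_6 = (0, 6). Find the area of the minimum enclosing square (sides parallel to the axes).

324

The bounding box has width 18 and height 15.
An axis-aligned square enclosing the set must have side ≥ max(width, height).
So the minimum side is max(18, 15) = 18.
Area = 18² = 324.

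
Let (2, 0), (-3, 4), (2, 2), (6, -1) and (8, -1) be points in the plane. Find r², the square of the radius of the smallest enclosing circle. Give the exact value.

A smallest enclosing disk is always determined by at most three of the input points on its boundary.
The farthest pair is (-3, 4)–(8, -1) with squared distance 146. The circle on this segment as diameter has centre (2.5, 1.5) and r² = 146/4 = 36.5.
Check (2, 0): distance² to centre = 2.5 ≤ 36.5, so it lies inside.
All remaining points lie in this disk, and no smaller disk contains both endpoints, so this is the minimum enclosing circle.

36.5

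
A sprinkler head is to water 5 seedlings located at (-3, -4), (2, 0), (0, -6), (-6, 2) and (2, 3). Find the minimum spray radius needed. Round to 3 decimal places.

5.309

The minimum enclosing circle is determined by three boundary points: (0, -6), (-6, 2), (2, 3).
Their circumcentre is (-11/7, -13/14) with r² = 5525/196.
The farthest remaining point (2, 0) is at distance² 2669/196 ≤ 5525/196.
r = √(5525/196) ≈ 5.309.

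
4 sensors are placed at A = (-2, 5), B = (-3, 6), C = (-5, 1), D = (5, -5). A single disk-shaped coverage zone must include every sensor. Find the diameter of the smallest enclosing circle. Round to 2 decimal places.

The farthest pair is B–D with squared distance 185. The circle on this segment as diameter has centre (1, 0.5) and r² = 185/4 = 46.25.
Check A: distance² to centre = 29.25 ≤ 46.25, so it lies inside.
All remaining points lie in this disk, and no smaller disk contains both endpoints, so this is the minimum enclosing circle.
Diameter = 2r = 2√(46.25) ≈ 13.60.

13.60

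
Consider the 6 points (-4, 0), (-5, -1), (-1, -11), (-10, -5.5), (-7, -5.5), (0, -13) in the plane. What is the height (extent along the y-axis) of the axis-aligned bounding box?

13

max y = 0, min y = -13, so height = 13.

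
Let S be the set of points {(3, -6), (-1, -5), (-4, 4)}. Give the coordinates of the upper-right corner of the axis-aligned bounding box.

x-range [-4, 3], y-range [-6, 4].
The upper-right corner is (3, 4).

(3, 4)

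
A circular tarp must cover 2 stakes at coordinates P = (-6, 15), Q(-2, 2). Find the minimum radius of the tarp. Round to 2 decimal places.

The smallest circle enclosing two points has them as diameter endpoints.
Centre = midpoint = (-4, 8.5); r² = |PQ|²/4 = 185/4 = 46.25.
r = √(46.25) ≈ 6.80.

6.80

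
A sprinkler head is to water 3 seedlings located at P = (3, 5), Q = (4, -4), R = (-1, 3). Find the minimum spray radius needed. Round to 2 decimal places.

4.58

Side lengths²: PQ² = 82, PR² = 20, QR² = 74.
Since PQ² = 82 < 74 + 20 = 94, the triangle is acute, so the smallest enclosing circle is the circumcircle.
Circumcentre = (53/19, 8/19), r² = 7585/361.
r = √(7585/361) ≈ 4.58.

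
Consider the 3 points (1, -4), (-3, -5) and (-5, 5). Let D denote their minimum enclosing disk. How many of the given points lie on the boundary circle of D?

Call the three points A, B, C in the order given.
Side lengths²: AB² = 17, AC² = 117, BC² = 104.
Since AC² = 117 < 104 + 17 = 121, the triangle is acute, so the smallest enclosing circle is the circumcircle.
Circumcentre = (-31/14, 5/14), r² = 2873/98.
The points at distance exactly r from the centre are (1, -4), (-3, -5), (-5, 5) — 3 points.

3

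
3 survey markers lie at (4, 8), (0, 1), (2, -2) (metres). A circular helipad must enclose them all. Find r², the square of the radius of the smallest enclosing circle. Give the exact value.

26

Call the three points A, B, C in the order given.
Side lengths²: AB² = 65, AC² = 104, BC² = 13.
Since AC² = 104 ≥ 65 + 13 = 78, the angle opposite AC is not acute, so the smallest enclosing circle has AC as diameter.
Centre = midpoint of AC = (3, 3), r² = 104/4 = 26.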